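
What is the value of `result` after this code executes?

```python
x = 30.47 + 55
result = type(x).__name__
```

x is float; result = 'float'

'float'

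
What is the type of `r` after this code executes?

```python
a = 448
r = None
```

None has type NoneType

NoneType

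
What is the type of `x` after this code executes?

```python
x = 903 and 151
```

'and' with truthy values returns last operand (int)

int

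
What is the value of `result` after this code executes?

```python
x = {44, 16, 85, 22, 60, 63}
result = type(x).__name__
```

x is set; result = 'set'

'set'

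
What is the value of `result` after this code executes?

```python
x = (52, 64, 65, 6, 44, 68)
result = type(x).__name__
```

x is tuple; result = 'tuple'

'tuple'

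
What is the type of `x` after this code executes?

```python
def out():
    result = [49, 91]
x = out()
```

Function without return returns None

NoneType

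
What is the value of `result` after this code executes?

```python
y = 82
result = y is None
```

y = 82; result = False

False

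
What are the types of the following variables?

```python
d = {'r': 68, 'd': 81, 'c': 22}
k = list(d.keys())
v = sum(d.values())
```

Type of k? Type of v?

list() converts to list; sum of ints is int

list, int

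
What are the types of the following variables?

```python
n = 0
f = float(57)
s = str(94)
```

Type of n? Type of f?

n is assigned a bare integer (no decimal point), so it is an int; f is assigned the result of calling float(), which returns a float

int, float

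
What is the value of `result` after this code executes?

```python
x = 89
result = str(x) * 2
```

x = 89; result = '8989'

'8989'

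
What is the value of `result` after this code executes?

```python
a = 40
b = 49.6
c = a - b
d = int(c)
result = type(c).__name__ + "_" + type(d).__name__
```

a is int; b is float; c is float; d is int; result = 'float_int'

'float_int'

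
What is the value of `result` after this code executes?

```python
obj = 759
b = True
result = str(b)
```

obj = 759; b = True; result = 'True'

'True'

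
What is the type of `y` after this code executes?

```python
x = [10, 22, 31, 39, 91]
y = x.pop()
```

list.pop() returns the popped element

int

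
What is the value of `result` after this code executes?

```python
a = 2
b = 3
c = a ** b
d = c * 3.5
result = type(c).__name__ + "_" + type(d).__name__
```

a is int; b is int; c is int; d is float; result = 'int_float'

'int_float'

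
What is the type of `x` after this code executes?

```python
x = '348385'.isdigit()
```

str.isdigit() returns bool

bool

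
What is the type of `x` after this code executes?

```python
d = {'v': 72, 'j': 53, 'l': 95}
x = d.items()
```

dict.items() returns dict_items view

dict_items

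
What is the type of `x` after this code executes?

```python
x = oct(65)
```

oct() returns str representation

str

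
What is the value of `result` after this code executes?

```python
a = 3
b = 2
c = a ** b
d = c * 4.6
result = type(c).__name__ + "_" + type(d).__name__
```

a is int; b is int; c is int; d is float; result = 'int_float'

'int_float'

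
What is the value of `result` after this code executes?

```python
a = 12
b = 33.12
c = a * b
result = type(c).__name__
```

a is int; b is float; c is float; result = 'float'

'float'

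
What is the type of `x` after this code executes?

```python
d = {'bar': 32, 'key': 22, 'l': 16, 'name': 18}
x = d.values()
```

.values() returns dict_values view

dict_values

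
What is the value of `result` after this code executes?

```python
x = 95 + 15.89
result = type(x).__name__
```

x is float; result = 'float'

'float'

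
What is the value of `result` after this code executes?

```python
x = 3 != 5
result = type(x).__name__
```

x is bool; result = 'bool'

'bool'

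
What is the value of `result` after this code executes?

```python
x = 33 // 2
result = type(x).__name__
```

x is int; result = 'int'

'int'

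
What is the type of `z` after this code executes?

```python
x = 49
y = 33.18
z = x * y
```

int * float = float

float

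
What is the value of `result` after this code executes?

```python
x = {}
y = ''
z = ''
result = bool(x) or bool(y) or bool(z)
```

x = {}; y = ''; z = ''; result = False

False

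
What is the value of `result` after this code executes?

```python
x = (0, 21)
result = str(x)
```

x = (0, 21); result = '(0, 21)'

'(0, 21)'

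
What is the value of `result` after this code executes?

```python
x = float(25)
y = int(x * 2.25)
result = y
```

x = 25.0; y = 56; result = 56

56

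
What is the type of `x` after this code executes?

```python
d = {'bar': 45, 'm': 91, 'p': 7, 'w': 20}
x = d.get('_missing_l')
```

dict.get() returns None when key not found

NoneType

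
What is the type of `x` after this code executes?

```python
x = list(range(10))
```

list(range()) returns list

list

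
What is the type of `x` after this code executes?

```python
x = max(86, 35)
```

max() of ints returns int

int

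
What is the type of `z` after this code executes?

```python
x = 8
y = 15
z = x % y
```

int % int = int

int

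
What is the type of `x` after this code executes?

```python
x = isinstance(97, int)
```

isinstance() returns bool

bool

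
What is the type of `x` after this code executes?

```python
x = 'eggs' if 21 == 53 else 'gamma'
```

Both branches of conditional are str

str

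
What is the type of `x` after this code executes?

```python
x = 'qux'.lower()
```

str.lower() returns str

str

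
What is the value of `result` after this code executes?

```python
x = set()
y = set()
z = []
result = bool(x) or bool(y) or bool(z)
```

x = set(); y = set(); z = []; result = False

False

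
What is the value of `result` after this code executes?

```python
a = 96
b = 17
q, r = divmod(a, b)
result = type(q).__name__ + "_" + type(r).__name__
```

a is int; b is int; q is int; r is int; result = 'int_int'

'int_int'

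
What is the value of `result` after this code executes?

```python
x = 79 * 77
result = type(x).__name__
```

x is int; result = 'int'

'int'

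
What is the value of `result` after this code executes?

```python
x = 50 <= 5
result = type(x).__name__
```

x is bool; result = 'bool'

'bool'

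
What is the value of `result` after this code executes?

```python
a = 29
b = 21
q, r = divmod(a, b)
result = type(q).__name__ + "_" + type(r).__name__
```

a is int; b is int; q is int; r is int; result = 'int_int'

'int_int'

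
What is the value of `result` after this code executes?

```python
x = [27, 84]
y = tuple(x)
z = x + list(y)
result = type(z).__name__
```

x is list; y is tuple; z is list; result = 'list'

'list'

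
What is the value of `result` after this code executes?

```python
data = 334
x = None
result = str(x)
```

data = 334; x = None; result = 'None'

'None'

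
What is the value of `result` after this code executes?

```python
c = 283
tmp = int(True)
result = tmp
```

c = 283; tmp = 1; result = 1

1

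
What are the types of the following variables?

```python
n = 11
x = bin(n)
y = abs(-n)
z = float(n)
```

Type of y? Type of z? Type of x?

abs() of int returns int; float() returns float; bin() returns str

int, float, str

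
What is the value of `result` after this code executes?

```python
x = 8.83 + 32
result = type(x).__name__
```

x is float; result = 'float'

'float'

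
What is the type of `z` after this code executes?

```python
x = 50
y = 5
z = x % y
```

int % int = int

int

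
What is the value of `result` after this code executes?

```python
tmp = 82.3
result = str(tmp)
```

tmp = 82.3; result = '82.3'

'82.3'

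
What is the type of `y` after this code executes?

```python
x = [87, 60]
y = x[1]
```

Indexing list[int] returns int

int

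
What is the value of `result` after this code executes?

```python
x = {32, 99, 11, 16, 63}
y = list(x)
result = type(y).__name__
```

x is set; y is list; result = 'list'

'list'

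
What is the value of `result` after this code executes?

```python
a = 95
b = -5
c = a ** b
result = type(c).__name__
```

a is int; b is int; c is float; result = 'float'

'float'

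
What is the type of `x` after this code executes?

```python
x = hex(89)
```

hex() returns str representation

str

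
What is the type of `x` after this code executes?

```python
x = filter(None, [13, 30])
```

filter() returns a filter object

filter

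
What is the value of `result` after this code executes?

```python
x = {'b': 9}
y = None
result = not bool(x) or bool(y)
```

x = {'b': 9}; y = None; result = False

False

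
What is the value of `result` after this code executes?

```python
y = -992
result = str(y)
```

y = -992; result = '-992'

'-992'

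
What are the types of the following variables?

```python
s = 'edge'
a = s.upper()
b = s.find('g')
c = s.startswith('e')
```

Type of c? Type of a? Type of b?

startswith() returns bool; upper() returns str; find() returns int

bool, str, int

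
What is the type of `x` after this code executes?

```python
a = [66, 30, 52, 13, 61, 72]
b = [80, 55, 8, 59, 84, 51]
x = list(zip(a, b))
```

list(zip()) returns a list of tuples

list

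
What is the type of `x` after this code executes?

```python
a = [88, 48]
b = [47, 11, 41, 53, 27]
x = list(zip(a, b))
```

list(zip()) returns a list of tuples

list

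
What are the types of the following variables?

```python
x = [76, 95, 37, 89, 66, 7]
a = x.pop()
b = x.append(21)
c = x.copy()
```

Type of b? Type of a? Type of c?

append() returns None; pop() returns element; copy() returns list

NoneType, int, list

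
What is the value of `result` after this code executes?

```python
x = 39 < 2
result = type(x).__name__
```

x is bool; result = 'bool'

'bool'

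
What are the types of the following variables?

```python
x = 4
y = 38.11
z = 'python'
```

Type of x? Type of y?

x is assigned a bare integer (no decimal point), so it is an int; y is assigned a number with a decimal point, so it is a float

int, float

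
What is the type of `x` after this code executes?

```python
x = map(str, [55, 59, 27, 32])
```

map() returns a map object

map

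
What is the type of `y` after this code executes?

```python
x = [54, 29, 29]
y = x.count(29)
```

list.count() returns int

int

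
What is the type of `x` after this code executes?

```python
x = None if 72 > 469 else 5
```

72 > 469 is False, so the else branch is taken

int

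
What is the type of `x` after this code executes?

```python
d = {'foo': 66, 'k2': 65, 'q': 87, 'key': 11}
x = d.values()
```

.values() returns dict_values view

dict_values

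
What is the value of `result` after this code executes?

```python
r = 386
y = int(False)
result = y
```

r = 386; y = 0; result = 0

0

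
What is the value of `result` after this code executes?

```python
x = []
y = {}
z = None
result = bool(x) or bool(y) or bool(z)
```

x = []; y = {}; z = None; result = False

False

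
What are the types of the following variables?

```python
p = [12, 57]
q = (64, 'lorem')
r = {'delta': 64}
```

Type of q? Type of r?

q is assigned a tuple (parenthesized, comma-separated values); r is assigned a dict literal ({key: value})

tuple, dict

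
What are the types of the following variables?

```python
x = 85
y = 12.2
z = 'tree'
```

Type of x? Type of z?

x is assigned a bare integer (no decimal point), so it is an int; z is assigned a quoted string literal, so it is a str

int, str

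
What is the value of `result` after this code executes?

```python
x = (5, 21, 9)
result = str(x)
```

x = (5, 21, 9); result = '(5, 21, 9)'

'(5, 21, 9)'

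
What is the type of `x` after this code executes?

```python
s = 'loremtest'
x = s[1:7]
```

Slicing a str returns str

str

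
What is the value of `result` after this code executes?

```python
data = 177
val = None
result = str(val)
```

data = 177; val = None; result = 'None'

'None'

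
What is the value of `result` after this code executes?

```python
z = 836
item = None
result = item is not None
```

z = 836; item = None; result = False

False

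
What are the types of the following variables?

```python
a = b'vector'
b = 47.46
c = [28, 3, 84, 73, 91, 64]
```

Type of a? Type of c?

a is assigned a bytes literal (b'...' prefix); c is assigned a list literal (square brackets)

bytes, list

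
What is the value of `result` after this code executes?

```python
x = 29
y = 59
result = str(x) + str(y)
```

x = 29; y = 59; result = '2959'

'2959'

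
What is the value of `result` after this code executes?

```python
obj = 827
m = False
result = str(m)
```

obj = 827; m = False; result = 'False'

'False'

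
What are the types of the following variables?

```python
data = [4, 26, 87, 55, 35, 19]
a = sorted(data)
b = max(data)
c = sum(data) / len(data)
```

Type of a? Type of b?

sorted() returns list; max of ints returns int

list, int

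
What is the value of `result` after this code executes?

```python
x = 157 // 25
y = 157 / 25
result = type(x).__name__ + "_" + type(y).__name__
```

x is int; y is float; result = 'int_float'

'int_float'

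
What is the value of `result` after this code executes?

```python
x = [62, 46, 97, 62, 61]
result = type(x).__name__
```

x is list; result = 'list'

'list'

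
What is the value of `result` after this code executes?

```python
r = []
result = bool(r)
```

r = []; result = False

False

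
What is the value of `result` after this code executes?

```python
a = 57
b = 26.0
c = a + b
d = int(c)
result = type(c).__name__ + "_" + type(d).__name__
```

a is int; b is float; c is float; d is int; result = 'float_int'

'float_int'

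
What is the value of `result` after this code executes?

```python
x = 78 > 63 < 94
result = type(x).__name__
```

x is bool; result = 'bool'

'bool'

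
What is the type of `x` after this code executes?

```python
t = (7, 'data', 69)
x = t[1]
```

Index 1 of tuple is a str literal

str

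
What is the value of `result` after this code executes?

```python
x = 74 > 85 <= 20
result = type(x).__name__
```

x is bool; result = 'bool'

'bool'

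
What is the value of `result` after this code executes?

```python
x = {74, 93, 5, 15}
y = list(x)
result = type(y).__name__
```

x is set; y is list; result = 'list'

'list'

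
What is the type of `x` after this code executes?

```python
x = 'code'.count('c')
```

str.count() returns int

int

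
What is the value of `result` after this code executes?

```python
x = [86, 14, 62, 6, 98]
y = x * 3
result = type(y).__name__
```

x is list; y is list; result = 'list'

'list'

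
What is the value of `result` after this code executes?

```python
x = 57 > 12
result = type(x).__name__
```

x is bool; result = 'bool'

'bool'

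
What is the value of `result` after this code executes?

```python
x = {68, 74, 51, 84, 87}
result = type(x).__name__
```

x is set; result = 'set'

'set'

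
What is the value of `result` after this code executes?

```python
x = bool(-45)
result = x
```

x = True; result = True

True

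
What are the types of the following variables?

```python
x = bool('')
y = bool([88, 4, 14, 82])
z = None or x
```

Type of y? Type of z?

bool() returns bool; None or bool returns the bool

bool, bool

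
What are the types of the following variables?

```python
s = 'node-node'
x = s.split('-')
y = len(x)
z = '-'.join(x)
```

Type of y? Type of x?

len() returns int; str.split() returns list

int, list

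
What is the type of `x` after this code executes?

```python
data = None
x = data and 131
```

'and' returns first falsy value (None)

NoneType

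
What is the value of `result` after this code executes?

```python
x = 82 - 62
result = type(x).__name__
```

x is int; result = 'int'

'int'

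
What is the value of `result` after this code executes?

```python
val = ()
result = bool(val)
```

val = (); result = False

False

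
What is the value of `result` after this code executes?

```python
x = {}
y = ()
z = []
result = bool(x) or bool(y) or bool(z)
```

x = {}; y = (); z = []; result = False

False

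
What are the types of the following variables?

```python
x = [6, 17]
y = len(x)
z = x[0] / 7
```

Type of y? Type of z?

len() returns int; int / int = float

int, float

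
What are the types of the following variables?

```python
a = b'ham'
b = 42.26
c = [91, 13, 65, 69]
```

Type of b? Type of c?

b is assigned a number with a decimal point, so it is a float; c is assigned a list literal (square brackets)

float, list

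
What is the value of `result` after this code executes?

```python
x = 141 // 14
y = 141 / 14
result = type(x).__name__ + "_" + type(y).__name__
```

x is int; y is float; result = 'int_float'

'int_float'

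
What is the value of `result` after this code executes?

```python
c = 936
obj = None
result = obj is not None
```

c = 936; obj = None; result = False

False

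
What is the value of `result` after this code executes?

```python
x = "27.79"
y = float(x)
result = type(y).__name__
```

x is str; y is float; result = 'float'

'float'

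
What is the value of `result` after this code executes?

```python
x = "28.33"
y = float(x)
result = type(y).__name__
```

x is str; y is float; result = 'float'

'float'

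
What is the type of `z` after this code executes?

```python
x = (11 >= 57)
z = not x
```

'not' returns bool

bool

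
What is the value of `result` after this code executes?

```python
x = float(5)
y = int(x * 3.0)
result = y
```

x = 5.0; y = 15; result = 15

15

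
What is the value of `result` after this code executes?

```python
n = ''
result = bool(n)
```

n = ''; result = False

False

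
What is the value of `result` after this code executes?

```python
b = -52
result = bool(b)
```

b = -52; result = True

True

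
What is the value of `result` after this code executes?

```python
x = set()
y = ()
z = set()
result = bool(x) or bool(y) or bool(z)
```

x = set(); y = (); z = set(); result = False

False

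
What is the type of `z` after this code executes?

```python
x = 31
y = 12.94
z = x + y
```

int + float = float

float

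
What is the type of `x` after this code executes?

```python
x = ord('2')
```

ord() returns int (code point)

int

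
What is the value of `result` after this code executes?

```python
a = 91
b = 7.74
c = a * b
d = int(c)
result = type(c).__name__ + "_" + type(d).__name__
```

a is int; b is float; c is float; d is int; result = 'float_int'

'float_int'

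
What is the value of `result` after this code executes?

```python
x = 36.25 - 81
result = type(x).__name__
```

x is float; result = 'float'

'float'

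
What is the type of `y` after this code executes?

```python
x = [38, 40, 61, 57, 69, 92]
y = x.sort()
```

list.sort() returns None (mutates in place)

NoneType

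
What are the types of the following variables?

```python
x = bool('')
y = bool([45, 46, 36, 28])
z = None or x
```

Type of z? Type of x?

None or bool returns the bool; bool() returns bool

bool, bool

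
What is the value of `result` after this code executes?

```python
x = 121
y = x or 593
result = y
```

x = 121; y = 121; result = 121

121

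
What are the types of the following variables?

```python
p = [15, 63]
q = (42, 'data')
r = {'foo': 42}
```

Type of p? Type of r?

p is assigned a list literal (square brackets); r is assigned a dict literal ({key: value})

list, dict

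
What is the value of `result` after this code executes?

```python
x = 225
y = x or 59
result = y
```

x = 225; y = 225; result = 225

225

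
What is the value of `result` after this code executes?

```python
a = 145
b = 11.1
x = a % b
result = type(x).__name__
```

a is int; b is float; x is float; result = 'float'

'float'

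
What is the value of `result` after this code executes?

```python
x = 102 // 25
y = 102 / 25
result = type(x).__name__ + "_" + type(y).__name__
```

x is int; y is float; result = 'int_float'

'int_float'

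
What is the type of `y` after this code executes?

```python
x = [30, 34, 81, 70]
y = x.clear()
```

list.clear() returns None

NoneType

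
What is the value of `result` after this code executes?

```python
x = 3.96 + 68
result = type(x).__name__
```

x is float; result = 'float'

'float'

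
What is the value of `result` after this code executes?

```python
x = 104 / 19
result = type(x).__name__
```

x is float; result = 'float'

'float'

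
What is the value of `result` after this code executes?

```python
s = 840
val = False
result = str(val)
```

s = 840; val = False; result = 'False'

'False'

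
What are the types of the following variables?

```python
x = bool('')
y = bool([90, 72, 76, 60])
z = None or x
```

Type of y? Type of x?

bool() returns bool; bool() returns bool

bool, bool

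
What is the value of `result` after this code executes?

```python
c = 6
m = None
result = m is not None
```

c = 6; m = None; result = False

False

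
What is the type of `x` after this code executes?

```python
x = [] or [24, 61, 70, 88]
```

'or' returns first truthy value (list)

list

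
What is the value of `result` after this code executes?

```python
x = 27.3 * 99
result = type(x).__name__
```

x is float; result = 'float'

'float'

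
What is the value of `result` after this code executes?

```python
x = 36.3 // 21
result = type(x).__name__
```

x is float; result = 'float'

'float'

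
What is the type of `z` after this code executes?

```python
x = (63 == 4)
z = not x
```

'not' returns bool

bool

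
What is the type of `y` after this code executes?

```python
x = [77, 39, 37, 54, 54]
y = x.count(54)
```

list.count() returns int

int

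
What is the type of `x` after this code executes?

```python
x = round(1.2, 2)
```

round() with decimal places returns float

float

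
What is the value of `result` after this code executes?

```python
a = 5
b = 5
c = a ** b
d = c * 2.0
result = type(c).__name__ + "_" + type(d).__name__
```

a is int; b is int; c is int; d is float; result = 'int_float'

'int_float'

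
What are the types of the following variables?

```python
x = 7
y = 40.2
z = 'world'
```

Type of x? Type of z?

x is assigned a bare integer (no decimal point), so it is an int; z is assigned a quoted string literal, so it is a str

int, str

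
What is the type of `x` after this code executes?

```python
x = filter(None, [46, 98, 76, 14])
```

filter() returns a filter object

filter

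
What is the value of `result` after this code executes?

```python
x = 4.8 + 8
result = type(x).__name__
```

x is float; result = 'float'

'float'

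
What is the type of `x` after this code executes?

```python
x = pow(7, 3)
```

pow(int, int) returns int

int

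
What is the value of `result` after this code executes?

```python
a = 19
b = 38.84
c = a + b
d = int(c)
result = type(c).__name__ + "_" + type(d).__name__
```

a is int; b is float; c is float; d is int; result = 'float_int'

'float_int'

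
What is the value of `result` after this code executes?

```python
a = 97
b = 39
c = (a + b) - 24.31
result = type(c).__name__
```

a is int; b is int; c is float; result = 'float'

'float'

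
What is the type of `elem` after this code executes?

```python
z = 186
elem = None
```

None has type NoneType

NoneType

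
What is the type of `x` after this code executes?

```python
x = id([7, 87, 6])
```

id() returns int

int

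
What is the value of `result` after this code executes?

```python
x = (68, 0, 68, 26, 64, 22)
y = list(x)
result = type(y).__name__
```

x is tuple; y is list; result = 'list'

'list'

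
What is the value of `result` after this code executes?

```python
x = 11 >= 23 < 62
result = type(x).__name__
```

x is bool; result = 'bool'

'bool'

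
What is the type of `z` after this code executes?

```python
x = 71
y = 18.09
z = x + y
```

int + float = float

float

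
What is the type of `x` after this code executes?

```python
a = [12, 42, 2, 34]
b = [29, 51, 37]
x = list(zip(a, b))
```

list(zip()) returns a list of tuples

list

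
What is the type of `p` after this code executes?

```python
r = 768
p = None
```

None has type NoneType

NoneType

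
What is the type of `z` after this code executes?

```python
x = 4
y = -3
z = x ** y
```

int ** negative = float

float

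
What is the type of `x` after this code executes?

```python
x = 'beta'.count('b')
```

str.count() returns int

int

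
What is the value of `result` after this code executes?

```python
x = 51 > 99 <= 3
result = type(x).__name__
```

x is bool; result = 'bool'

'bool'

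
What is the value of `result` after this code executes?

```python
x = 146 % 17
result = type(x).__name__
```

x is int; result = 'int'

'int'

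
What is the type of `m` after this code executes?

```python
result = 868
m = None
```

None has type NoneType

NoneType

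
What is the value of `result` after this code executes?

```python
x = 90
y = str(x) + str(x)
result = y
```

x = 90; y = '9090'; result = '9090'

'9090'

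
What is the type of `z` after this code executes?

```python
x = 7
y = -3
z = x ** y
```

int ** negative = float

float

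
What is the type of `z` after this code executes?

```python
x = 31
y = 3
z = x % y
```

int % int = int

int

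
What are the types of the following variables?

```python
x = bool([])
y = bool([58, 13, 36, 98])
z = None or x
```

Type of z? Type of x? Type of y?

None or bool returns the bool; bool() returns bool; bool() returns bool

bool, bool, bool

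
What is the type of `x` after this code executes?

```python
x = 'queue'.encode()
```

str.encode() returns bytes

bytes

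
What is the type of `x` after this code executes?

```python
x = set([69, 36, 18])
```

set() constructor returns set

set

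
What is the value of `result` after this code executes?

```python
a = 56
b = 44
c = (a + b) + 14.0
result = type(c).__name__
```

a is int; b is int; c is float; result = 'float'

'float'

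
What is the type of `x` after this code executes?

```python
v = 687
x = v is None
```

'is' comparison returns bool

bool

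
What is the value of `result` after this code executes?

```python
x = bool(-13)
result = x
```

x = True; result = True

True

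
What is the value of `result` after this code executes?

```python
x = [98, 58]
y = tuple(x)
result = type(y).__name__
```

x is list; y is tuple; result = 'tuple'

'tuple'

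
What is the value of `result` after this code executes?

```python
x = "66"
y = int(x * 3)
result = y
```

x = '66'; y = 666666; result = 666666

666666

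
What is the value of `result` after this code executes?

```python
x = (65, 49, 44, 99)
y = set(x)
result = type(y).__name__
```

x is tuple; y is set; result = 'set'

'set'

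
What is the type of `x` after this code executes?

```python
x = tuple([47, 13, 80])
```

tuple() constructor returns tuple

tuple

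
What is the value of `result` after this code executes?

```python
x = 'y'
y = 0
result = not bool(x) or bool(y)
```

x = 'y'; y = 0; result = False

False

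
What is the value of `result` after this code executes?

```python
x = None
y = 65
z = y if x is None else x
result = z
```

x = None; y = 65; z = 65; result = 65

65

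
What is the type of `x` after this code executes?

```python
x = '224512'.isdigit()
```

str.isdigit() returns bool

bool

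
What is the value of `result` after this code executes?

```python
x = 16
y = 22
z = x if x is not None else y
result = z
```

x = 16; y = 22; z = 16; result = 16

16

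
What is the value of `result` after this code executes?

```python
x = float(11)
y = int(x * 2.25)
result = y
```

x = 11.0; y = 24; result = 24

24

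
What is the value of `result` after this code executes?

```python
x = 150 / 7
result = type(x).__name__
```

x is float; result = 'float'

'float'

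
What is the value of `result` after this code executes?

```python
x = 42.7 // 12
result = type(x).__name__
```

x is float; result = 'float'

'float'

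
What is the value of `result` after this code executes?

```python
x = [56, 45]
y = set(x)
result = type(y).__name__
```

x is list; y is set; result = 'set'

'set'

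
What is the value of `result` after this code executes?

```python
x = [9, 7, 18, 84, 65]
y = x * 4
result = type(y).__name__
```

x is list; y is list; result = 'list'

'list'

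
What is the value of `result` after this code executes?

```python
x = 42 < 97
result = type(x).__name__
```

x is bool; result = 'bool'

'bool'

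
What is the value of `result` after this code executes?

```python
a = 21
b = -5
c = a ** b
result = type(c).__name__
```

a is int; b is int; c is float; result = 'float'

'float'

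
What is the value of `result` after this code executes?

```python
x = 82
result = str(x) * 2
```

x = 82; result = '8282'

'8282'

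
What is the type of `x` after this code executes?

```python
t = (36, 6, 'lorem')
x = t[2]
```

Index 2 of tuple is a str literal

str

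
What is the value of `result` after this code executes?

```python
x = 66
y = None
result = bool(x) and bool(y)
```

x = 66; y = None; result = False

False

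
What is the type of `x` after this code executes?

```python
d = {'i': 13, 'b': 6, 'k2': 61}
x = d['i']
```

Accessing dict[str, int] with str key returns int

int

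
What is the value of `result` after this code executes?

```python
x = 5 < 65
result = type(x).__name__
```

x is bool; result = 'bool'

'bool'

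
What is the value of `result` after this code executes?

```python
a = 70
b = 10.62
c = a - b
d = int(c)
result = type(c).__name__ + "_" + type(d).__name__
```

a is int; b is float; c is float; d is int; result = 'float_int'

'float_int'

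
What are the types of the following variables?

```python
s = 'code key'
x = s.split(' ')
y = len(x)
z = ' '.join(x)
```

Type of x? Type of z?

str.split() returns list; str.join() returns str

list, str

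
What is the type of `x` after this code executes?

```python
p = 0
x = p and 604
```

'and' returns first falsy value (0 is int)

int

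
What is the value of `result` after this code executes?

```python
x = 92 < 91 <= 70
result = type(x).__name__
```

x is bool; result = 'bool'

'bool'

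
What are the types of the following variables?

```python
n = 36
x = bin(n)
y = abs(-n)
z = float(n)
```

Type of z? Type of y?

float() returns float; abs() of int returns int

float, int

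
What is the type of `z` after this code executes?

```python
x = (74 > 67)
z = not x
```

'not' returns bool

bool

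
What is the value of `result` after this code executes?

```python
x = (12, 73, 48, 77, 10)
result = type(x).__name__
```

x is tuple; result = 'tuple'

'tuple'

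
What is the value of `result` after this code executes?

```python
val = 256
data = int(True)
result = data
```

val = 256; data = 1; result = 1

1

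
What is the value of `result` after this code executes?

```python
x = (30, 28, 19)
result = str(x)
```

x = (30, 28, 19); result = '(30, 28, 19)'

'(30, 28, 19)'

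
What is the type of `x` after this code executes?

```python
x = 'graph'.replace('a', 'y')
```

str.replace() returns str

str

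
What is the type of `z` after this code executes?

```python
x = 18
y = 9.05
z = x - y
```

int - float = float

float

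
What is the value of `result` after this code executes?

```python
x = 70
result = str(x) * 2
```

x = 70; result = '7070'

'7070'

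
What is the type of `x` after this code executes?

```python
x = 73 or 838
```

'or' returns first truthy value (int)

int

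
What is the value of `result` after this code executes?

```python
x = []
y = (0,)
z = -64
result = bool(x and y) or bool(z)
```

x = []; y = (0,); z = -64; result = True

True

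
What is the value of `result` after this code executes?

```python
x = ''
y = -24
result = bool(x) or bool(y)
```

x = ''; y = -24; result = True

True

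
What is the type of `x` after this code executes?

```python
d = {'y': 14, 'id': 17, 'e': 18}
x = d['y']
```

Accessing dict[str, int] with str key returns int

int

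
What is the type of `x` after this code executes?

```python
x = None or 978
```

'or' with None returns the other truthy value

int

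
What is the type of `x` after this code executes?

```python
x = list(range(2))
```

list(range()) returns list

list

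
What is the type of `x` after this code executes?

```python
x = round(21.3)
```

round() with no decimal places returns int

int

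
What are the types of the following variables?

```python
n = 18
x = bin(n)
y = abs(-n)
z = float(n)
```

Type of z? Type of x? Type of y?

float() returns float; bin() returns str; abs() of int returns int

float, str, int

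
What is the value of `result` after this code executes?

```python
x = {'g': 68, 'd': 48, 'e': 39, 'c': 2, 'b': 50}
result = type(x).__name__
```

x is dict; result = 'dict'

'dict'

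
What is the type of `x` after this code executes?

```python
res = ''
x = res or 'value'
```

'or' returns first truthy value (str)

str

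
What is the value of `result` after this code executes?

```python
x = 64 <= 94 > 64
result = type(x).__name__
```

x is bool; result = 'bool'

'bool'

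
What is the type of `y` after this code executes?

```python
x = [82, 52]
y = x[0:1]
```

Slicing a list returns a list

list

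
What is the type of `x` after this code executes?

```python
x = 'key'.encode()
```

str.encode() returns bytes

bytes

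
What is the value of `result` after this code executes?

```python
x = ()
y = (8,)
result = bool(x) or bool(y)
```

x = (); y = (8,); result = True

True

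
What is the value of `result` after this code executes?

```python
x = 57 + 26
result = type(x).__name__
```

x is int; result = 'int'

'int'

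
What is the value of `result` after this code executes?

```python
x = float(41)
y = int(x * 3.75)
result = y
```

x = 41.0; y = 153; result = 153

153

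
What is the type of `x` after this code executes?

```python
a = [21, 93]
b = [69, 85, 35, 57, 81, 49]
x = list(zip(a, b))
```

list(zip()) returns a list of tuples

list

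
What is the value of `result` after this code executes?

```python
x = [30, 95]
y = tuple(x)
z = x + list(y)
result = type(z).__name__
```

x is list; y is tuple; z is list; result = 'list'

'list'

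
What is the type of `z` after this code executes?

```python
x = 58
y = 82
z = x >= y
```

Comparison returns bool

bool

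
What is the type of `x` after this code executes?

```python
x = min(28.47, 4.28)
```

min() of floats returns float

float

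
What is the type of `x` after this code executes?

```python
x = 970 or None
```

'or' returns first truthy value

int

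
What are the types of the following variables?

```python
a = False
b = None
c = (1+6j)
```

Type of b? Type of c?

b is assigned None, whose type is NoneType; c is assigned (1+6j), an int plus an imaginary literal (j suffix), which evaluates to complex

NoneType, complex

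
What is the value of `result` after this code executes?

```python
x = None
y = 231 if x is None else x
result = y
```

x = None; y = 231; result = 231

231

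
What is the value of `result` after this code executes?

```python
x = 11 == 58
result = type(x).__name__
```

x is bool; result = 'bool'

'bool'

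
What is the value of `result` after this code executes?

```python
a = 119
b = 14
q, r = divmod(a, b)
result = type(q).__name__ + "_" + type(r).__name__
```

a is int; b is int; q is int; r is int; result = 'int_int'

'int_int'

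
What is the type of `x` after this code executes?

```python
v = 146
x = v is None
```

'is' comparison returns bool

bool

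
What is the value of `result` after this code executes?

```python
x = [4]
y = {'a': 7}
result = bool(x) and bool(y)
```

x = [4]; y = {'a': 7}; result = True

True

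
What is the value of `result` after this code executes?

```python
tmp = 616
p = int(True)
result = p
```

tmp = 616; p = 1; result = 1

1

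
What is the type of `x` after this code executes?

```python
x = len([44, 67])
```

len() always returns int

int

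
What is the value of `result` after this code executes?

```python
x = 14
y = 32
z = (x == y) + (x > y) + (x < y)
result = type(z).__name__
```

x is int; y is int; z is int; result = 'int'

'int'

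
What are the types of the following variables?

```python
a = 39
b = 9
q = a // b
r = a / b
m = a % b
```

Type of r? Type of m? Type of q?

/ returns float; % of ints returns int; // returns int

float, int, int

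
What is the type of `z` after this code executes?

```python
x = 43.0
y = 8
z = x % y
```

float % int = float

float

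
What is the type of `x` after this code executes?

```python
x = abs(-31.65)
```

abs() of float returns float

float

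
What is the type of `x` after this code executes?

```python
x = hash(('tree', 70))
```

hash() returns int

int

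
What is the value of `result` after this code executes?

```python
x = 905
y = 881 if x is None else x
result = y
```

x = 905; y = 905; result = 905

905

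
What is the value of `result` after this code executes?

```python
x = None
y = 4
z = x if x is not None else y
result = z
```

x = None; y = 4; z = 4; result = 4

4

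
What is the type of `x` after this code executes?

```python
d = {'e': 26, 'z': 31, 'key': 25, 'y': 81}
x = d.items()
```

dict.items() returns dict_items view

dict_items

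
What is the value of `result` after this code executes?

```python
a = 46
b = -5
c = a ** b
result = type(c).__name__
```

a is int; b is int; c is float; result = 'float'

'float'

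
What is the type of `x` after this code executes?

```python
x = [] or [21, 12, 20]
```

'or' returns first truthy value (list)

list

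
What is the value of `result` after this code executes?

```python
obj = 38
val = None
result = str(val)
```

obj = 38; val = None; result = 'None'

'None'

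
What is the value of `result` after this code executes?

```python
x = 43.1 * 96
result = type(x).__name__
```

x is float; result = 'float'

'float'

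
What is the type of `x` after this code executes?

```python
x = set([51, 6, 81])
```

set() constructor returns set

set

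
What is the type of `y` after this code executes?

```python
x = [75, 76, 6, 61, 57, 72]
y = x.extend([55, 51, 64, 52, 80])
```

list.extend() returns None

NoneType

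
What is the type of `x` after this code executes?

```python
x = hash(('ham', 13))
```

hash() returns int

int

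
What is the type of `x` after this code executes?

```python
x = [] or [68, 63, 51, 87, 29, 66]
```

'or' returns first truthy value (list)

list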